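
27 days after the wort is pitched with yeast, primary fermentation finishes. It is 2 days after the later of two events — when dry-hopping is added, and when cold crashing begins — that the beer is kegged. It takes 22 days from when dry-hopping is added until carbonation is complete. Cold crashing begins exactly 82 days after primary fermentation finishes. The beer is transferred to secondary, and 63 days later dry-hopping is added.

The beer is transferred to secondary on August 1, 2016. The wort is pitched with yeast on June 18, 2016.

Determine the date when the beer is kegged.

The beer is transferred to secondary: Aug 1, 2016.
Dry-hopping is added: Aug 1, 2016 + 63 days = Oct 3, 2016.
The wort is pitched with yeast: Jun 18, 2016.
Primary fermentation finishes: Jun 18, 2016 + 27 days = Jul 15, 2016.
Cold crashing begins: Jul 15, 2016 + 82 days = Oct 5, 2016.
Both prerequisites met — dry-hopping is added (Oct 3, 2016), cold crashing begins (Oct 5, 2016); the later is Oct 5, 2016.
The beer is kegged: Oct 5, 2016 + 2 days = Oct 7, 2016.

October 7, 2016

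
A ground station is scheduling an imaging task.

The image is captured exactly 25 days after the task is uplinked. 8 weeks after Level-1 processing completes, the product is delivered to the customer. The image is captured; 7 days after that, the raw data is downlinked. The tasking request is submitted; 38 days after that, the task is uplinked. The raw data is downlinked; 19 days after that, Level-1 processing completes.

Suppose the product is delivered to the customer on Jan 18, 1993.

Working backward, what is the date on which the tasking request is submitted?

The product is delivered to the customer: Jan 18, 1993.
Level-1 processing completes: Jan 18, 1993 − 8 weeks = Nov 23, 1992.
The raw data is downlinked: Nov 23, 1992 − 19 days = Nov 4, 1992.
The image is captured: Nov 4, 1992 − 7 days = Oct 28, 1992.
The task is uplinked: Oct 28, 1992 − 25 days = Oct 3, 1992.
The tasking request is submitted: Oct 3, 1992 − 38 days = Aug 26, 1992.

Aug 26, 1992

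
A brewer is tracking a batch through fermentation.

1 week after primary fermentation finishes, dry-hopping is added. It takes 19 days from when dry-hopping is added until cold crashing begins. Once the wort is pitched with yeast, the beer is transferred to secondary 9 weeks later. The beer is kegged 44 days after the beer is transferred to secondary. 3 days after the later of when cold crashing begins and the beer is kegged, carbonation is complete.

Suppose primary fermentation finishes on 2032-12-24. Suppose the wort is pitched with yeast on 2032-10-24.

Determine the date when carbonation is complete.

Primary fermentation finishes: Dec 24, 2032.
Dry-hopping is added: Dec 24, 2032 + 1 week = Dec 31, 2032.
Cold crashing begins: Dec 31, 2032 + 19 days = Jan 19, 2033.
The wort is pitched with yeast: Oct 24, 2032.
The beer is transferred to secondary: Oct 24, 2032 + 9 weeks = Dec 26, 2032.
The beer is kegged: Dec 26, 2032 + 44 days = Feb 8, 2033.
Both prerequisites met — cold crashing begins (Jan 19, 2033), the beer is kegged (Feb 8, 2033); the later is Feb 8, 2033.
Carbonation is complete: Feb 8, 2033 + 3 days = Feb 11, 2033.

2033-02-11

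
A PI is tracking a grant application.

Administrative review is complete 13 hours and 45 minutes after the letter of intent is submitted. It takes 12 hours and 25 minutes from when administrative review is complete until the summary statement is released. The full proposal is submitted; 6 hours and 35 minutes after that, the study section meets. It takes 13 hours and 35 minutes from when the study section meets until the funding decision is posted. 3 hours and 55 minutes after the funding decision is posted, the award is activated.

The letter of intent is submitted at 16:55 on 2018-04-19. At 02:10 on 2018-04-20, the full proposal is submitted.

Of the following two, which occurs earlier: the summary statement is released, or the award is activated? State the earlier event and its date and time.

The letter of intent is submitted: 16:55 Apr 19, 2018.
Administrative review is complete: 16:55 Apr 19, 2018 + 13h45m = 06:40 Apr 20, 2018.
The summary statement is released: 06:40 Apr 20, 2018 + 12h25m = 19:05 Apr 20, 2018.
The full proposal is submitted: 02:10 Apr 20, 2018.
The study section meets: 02:10 Apr 20, 2018 + 6h35m = 08:45 Apr 20, 2018.
The funding decision is posted: 08:45 Apr 20, 2018 + 13h35m = 22:20 Apr 20, 2018.
The award is activated: 22:20 Apr 20, 2018 + 3h55m = 02:15 Apr 21, 2018.
Comparing: the summary statement is released at 19:05 Apr 20, 2018 vs the award is activated at 02:15 Apr 21, 2018. Earlier: the summary statement is released.

The summary statement is released — 19:05 on 2018-04-20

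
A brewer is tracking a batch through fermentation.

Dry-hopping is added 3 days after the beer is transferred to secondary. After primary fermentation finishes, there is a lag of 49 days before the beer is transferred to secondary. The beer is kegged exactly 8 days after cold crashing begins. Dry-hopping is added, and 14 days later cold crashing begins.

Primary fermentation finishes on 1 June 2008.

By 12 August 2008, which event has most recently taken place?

Primary fermentation finishes: Jun 1, 2008.
The beer is transferred to secondary: Jun 1, 2008 + 49 days = Jul 20, 2008.
Dry-hopping is added: Jul 20, 2008 + 3 days = Jul 23, 2008.
Cold crashing begins: Jul 23, 2008 + 14 days = Aug 6, 2008.
The beer is kegged: Aug 6, 2008 + 8 days = Aug 14, 2008.
Aug 12, 2008 falls between when cold crashing begins (Aug 6, 2008) and when the beer is kegged (Aug 14, 2008).

Cold crashing begins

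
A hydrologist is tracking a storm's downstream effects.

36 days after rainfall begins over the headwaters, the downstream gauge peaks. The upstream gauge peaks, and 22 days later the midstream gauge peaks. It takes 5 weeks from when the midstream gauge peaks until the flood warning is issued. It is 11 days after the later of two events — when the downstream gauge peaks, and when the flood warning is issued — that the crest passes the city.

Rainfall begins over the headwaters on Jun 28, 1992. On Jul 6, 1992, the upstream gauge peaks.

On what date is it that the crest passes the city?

Sep 12, 1992

Rainfall begins over the headwaters: Jun 28, 1992.
The downstream gauge peaks: Jun 28, 1992 + 36 days = Aug 3, 1992.
The upstream gauge peaks: Jul 6, 1992.
The midstream gauge peaks: Jul 6, 1992 + 22 days = Jul 28, 1992.
The flood warning is issued: Jul 28, 1992 + 5 weeks = Sep 1, 1992.
Both prerequisites met — the downstream gauge peaks (Aug 3, 1992), the flood warning is issued (Sep 1, 1992); the later is Sep 1, 1992.
The crest passes the city: Sep 1, 1992 + 11 days = Sep 12, 1992.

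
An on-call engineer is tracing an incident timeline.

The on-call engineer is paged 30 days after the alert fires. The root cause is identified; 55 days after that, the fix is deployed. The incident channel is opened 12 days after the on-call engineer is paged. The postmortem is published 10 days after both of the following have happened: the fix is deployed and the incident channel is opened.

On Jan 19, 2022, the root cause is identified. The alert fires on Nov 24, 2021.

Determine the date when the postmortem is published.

Mar 25, 2022

The root cause is identified: Jan 19, 2022.
The fix is deployed: Jan 19, 2022 + 55 days = Mar 15, 2022.
The alert fires: Nov 24, 2021.
The on-call engineer is paged: Nov 24, 2021 + 30 days = Dec 24, 2021.
The incident channel is opened: Dec 24, 2021 + 12 days = Jan 5, 2022.
Both prerequisites met — the fix is deployed (Mar 15, 2022), the incident channel is opened (Jan 5, 2022); the later is Mar 15, 2022.
The postmortem is published: Mar 15, 2022 + 10 days = Mar 25, 2022.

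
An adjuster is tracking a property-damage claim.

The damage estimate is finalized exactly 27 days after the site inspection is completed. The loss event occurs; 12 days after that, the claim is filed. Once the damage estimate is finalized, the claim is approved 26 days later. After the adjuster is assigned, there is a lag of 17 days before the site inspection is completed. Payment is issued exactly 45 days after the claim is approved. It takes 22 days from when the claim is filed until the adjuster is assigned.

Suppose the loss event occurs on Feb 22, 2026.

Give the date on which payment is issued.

The loss event occurs: Feb 22, 2026.
The claim is filed: Feb 22, 2026 + 12 days = Mar 6, 2026.
The adjuster is assigned: Mar 6, 2026 + 22 days = Mar 28, 2026.
The site inspection is completed: Mar 28, 2026 + 17 days = Apr 14, 2026.
The damage estimate is finalized: Apr 14, 2026 + 27 days = May 11, 2026.
The claim is approved: May 11, 2026 + 26 days = Jun 6, 2026.
Payment is issued: Jun 6, 2026 + 45 days = Jul 21, 2026.

Jul 21, 2026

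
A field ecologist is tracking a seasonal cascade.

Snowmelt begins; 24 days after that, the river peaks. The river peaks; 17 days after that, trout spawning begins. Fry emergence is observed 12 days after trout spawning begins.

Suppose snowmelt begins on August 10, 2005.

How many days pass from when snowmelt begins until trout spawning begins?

41 days

Causal path: snowmelt begins → the river peaks → trout spawning begins.
Total delay along the path: 24 + 17 = 41 days.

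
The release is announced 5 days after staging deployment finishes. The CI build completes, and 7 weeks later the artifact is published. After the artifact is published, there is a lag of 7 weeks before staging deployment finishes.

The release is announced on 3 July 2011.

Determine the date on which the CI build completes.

The release is announced: Jul 3, 2011.
Staging deployment finishes: Jul 3, 2011 − 5 days = Jun 28, 2011.
The artifact is published: Jun 28, 2011 − 7 weeks = May 10, 2011.
The CI build completes: May 10, 2011 − 7 weeks = Mar 22, 2011.

22 March 2011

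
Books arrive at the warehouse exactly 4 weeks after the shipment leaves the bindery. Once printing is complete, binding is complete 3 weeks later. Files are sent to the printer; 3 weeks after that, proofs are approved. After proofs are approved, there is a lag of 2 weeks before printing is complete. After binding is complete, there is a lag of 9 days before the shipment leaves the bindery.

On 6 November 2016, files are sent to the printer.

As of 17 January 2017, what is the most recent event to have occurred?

The shipment leaves the bindery

Files are sent to the printer: Nov 6, 2016.
Proofs are approved: Nov 6, 2016 + 3 weeks = Nov 27, 2016.
Printing is complete: Nov 27, 2016 + 2 weeks = Dec 11, 2016.
Binding is complete: Dec 11, 2016 + 3 weeks = Jan 1, 2017.
The shipment leaves the bindery: Jan 1, 2017 + 9 days = Jan 10, 2017.
Books arrive at the warehouse: Jan 10, 2017 + 4 weeks = Feb 7, 2017.
Jan 17, 2017 falls between when the shipment leaves the bindery (Jan 10, 2017) and when books arrive at the warehouse (Feb 7, 2017).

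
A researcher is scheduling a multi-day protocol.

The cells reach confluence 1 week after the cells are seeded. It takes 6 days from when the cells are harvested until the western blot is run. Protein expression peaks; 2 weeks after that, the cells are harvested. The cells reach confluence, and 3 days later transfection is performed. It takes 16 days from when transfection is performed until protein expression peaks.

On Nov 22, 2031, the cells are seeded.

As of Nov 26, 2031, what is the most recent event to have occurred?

The cells are seeded

The cells are seeded: Nov 22, 2031.
The cells reach confluence: Nov 22, 2031 + 1 week = Nov 29, 2031.
Transfection is performed: Nov 29, 2031 + 3 days = Dec 2, 2031.
Protein expression peaks: Dec 2, 2031 + 16 days = Dec 18, 2031.
The cells are harvested: Dec 18, 2031 + 2 weeks = Jan 1, 2032.
The western blot is run: Jan 1, 2032 + 6 days = Jan 7, 2032.
Nov 26, 2031 falls between when the cells are seeded (Nov 22, 2031) and when the cells reach confluence (Nov 29, 2031).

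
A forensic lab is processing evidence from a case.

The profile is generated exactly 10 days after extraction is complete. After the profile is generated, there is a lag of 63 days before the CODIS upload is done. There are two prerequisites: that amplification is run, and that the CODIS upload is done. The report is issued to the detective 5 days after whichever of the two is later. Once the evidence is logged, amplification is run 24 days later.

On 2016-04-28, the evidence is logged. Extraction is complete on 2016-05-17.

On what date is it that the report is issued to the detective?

2016-08-03

The evidence is logged: Apr 28, 2016.
Amplification is run: Apr 28, 2016 + 24 days = May 22, 2016.
Extraction is complete: May 17, 2016.
The profile is generated: May 17, 2016 + 10 days = May 27, 2016.
The CODIS upload is done: May 27, 2016 + 63 days = Jul 29, 2016.
Both prerequisites met — amplification is run (May 22, 2016), the CODIS upload is done (Jul 29, 2016); the later is Jul 29, 2016.
The report is issued to the detective: Jul 29, 2016 + 5 days = Aug 3, 2016.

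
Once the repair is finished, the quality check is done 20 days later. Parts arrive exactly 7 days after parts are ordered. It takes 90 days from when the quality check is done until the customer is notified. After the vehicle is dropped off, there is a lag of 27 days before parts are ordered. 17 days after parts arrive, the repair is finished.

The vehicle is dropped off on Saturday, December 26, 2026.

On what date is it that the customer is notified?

The vehicle is dropped off: Dec 26, 2026.
Parts are ordered: Dec 26, 2026 + 27 days = Jan 22, 2027.
Parts arrive: Jan 22, 2027 + 7 days = Jan 29, 2027.
The repair is finished: Jan 29, 2027 + 17 days = Feb 15, 2027.
The quality check is done: Feb 15, 2027 + 20 days = Mar 7, 2027.
The customer is notified: Mar 7, 2027 + 90 days = Jun 5, 2027.

Saturday, June 5, 2027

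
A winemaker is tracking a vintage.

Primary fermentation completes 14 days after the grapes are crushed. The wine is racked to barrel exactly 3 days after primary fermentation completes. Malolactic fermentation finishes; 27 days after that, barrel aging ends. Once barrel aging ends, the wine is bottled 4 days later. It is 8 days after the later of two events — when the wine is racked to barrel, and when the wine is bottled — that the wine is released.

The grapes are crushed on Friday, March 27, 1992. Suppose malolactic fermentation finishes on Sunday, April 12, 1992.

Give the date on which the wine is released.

The grapes are crushed: Mar 27, 1992.
Primary fermentation completes: Mar 27, 1992 + 14 days = Apr 10, 1992.
The wine is racked to barrel: Apr 10, 1992 + 3 days = Apr 13, 1992.
Malolactic fermentation finishes: Apr 12, 1992.
Barrel aging ends: Apr 12, 1992 + 27 days = May 9, 1992.
The wine is bottled: May 9, 1992 + 4 days = May 13, 1992.
Both prerequisites met — the wine is racked to barrel (Apr 13, 1992), the wine is bottled (May 13, 1992); the later is May 13, 1992.
The wine is released: May 13, 1992 + 8 days = May 21, 1992.

Thursday, May 21, 1992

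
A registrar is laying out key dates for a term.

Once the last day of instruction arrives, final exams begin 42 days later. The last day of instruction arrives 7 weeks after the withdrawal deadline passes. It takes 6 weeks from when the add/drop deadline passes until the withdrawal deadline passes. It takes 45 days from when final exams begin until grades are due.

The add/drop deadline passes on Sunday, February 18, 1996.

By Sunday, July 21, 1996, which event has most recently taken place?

Final exams begin

The add/drop deadline passes: Feb 18, 1996.
The withdrawal deadline passes: Feb 18, 1996 + 6 weeks = Mar 31, 1996.
The last day of instruction arrives: Mar 31, 1996 + 7 weeks = May 19, 1996.
Final exams begin: May 19, 1996 + 42 days = Jun 30, 1996.
Grades are due: Jun 30, 1996 + 45 days = Aug 14, 1996.
Jul 21, 1996 falls between when final exams begin (Jun 30, 1996) and when grades are due (Aug 14, 1996).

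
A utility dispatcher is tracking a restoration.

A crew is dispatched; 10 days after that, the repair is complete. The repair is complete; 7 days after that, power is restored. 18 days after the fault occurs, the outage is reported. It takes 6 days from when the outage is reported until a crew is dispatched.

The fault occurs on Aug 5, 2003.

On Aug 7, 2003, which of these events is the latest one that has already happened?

The fault occurs: Aug 5, 2003.
The outage is reported: Aug 5, 2003 + 18 days = Aug 23, 2003.
A crew is dispatched: Aug 23, 2003 + 6 days = Aug 29, 2003.
The repair is complete: Aug 29, 2003 + 10 days = Sep 8, 2003.
Power is restored: Sep 8, 2003 + 7 days = Sep 15, 2003.
Aug 7, 2003 falls between when the fault occurs (Aug 5, 2003) and when the outage is reported (Aug 23, 2003).

The fault occurs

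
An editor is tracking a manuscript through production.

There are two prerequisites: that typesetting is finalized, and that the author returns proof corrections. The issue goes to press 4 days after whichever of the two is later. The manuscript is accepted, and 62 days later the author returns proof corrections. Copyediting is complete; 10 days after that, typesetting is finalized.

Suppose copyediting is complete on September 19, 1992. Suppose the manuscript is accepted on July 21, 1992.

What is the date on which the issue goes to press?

October 3, 1992

Copyediting is complete: Sep 19, 1992.
Typesetting is finalized: Sep 19, 1992 + 10 days = Sep 29, 1992.
The manuscript is accepted: Jul 21, 1992.
The author returns proof corrections: Jul 21, 1992 + 62 days = Sep 21, 1992.
Both prerequisites met — typesetting is finalized (Sep 29, 1992), the author returns proof corrections (Sep 21, 1992); the later is Sep 29, 1992.
The issue goes to press: Sep 29, 1992 + 4 days = Oct 3, 1992.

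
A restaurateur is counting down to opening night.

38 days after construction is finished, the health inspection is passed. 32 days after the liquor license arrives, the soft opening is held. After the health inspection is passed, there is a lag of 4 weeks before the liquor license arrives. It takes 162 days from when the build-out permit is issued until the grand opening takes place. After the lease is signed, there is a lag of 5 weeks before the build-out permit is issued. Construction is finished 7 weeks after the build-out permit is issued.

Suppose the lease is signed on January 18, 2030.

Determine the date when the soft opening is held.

July 19, 2030

The lease is signed: Jan 18, 2030.
The build-out permit is issued: Jan 18, 2030 + 5 weeks = Feb 22, 2030.
Construction is finished: Feb 22, 2030 + 7 weeks = Apr 12, 2030.
The health inspection is passed: Apr 12, 2030 + 38 days = May 20, 2030.
The liquor license arrives: May 20, 2030 + 4 weeks = Jun 17, 2030.
The soft opening is held: Jun 17, 2030 + 32 days = Jul 19, 2030.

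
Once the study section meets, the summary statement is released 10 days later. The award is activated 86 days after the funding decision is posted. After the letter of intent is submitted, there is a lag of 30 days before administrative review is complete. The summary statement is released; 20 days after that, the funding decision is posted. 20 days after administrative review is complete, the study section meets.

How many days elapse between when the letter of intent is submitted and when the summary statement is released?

60 days

Causal path: the letter of intent is submitted → administrative review is complete → the study section meets → the summary statement is released.
Total delay along the path: 30 + 20 + 10 = 60 days.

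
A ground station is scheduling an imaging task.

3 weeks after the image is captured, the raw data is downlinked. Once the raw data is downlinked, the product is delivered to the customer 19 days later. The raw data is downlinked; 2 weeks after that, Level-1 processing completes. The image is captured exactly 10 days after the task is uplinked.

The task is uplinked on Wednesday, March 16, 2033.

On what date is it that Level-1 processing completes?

Saturday, April 30, 2033

The task is uplinked: Mar 16, 2033.
The image is captured: Mar 16, 2033 + 10 days = Mar 26, 2033.
The raw data is downlinked: Mar 26, 2033 + 3 weeks = Apr 16, 2033.
Level-1 processing completes: Apr 16, 2033 + 2 weeks = Apr 30, 2033.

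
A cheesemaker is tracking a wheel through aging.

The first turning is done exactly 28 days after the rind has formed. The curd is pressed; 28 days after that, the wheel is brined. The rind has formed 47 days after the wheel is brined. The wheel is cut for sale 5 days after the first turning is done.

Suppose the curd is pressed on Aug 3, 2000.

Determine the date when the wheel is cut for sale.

Nov 19, 2000

The curd is pressed: Aug 3, 2000.
The wheel is brined: Aug 3, 2000 + 28 days = Aug 31, 2000.
The rind has formed: Aug 31, 2000 + 47 days = Oct 17, 2000.
The first turning is done: Oct 17, 2000 + 28 days = Nov 14, 2000.
The wheel is cut for sale: Nov 14, 2000 + 5 days = Nov 19, 2000.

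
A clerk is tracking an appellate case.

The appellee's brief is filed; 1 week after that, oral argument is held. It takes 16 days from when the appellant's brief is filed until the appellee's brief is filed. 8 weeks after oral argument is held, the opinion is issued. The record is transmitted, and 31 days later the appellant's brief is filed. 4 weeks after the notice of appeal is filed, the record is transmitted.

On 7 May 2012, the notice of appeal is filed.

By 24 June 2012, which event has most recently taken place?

The notice of appeal is filed: May 7, 2012.
The record is transmitted: May 7, 2012 + 4 weeks = Jun 4, 2012.
The appellant's brief is filed: Jun 4, 2012 + 31 days = Jul 5, 2012.
The appellee's brief is filed: Jul 5, 2012 + 16 days = Jul 21, 2012.
Oral argument is held: Jul 21, 2012 + 1 week = Jul 28, 2012.
The opinion is issued: Jul 28, 2012 + 8 weeks = Sep 22, 2012.
Jun 24, 2012 falls between when the record is transmitted (Jun 4, 2012) and when the appellant's brief is filed (Jul 5, 2012).

The record is transmitted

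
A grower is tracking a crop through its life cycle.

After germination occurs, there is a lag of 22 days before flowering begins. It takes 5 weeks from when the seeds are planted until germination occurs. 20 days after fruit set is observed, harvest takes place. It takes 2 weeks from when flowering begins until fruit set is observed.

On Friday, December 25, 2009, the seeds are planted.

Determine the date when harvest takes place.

Friday, March 26, 2010

The seeds are planted: Dec 25, 2009.
Germination occurs: Dec 25, 2009 + 5 weeks = Jan 29, 2010.
Flowering begins: Jan 29, 2010 + 22 days = Feb 20, 2010.
Fruit set is observed: Feb 20, 2010 + 2 weeks = Mar 6, 2010.
Harvest takes place: Mar 6, 2010 + 20 days = Mar 26, 2010.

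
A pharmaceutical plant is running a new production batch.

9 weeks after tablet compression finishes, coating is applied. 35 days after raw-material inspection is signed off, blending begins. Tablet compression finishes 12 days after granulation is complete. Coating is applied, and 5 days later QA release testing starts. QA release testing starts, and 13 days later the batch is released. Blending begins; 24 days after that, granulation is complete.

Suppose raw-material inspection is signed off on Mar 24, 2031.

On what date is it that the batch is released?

Aug 23, 2031

Raw-material inspection is signed off: Mar 24, 2031.
Blending begins: Mar 24, 2031 + 35 days = Apr 28, 2031.
Granulation is complete: Apr 28, 2031 + 24 days = May 22, 2031.
Tablet compression finishes: May 22, 2031 + 12 days = Jun 3, 2031.
Coating is applied: Jun 3, 2031 + 9 weeks = Aug 5, 2031.
QA release testing starts: Aug 5, 2031 + 5 days = Aug 10, 2031.
The batch is released: Aug 10, 2031 + 13 days = Aug 23, 2031.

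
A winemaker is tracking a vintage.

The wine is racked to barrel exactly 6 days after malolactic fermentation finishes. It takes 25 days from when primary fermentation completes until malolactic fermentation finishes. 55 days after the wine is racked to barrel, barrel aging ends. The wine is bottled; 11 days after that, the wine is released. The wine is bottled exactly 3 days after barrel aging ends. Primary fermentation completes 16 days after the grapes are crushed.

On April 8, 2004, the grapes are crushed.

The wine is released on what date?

The grapes are crushed: Apr 8, 2004.
Primary fermentation completes: Apr 8, 2004 + 16 days = Apr 24, 2004.
Malolactic fermentation finishes: Apr 24, 2004 + 25 days = May 19, 2004.
The wine is racked to barrel: May 19, 2004 + 6 days = May 25, 2004.
Barrel aging ends: May 25, 2004 + 55 days = Jul 19, 2004.
The wine is bottled: Jul 19, 2004 + 3 days = Jul 22, 2004.
The wine is released: Jul 22, 2004 + 11 days = Aug 2, 2004.

August 2, 2004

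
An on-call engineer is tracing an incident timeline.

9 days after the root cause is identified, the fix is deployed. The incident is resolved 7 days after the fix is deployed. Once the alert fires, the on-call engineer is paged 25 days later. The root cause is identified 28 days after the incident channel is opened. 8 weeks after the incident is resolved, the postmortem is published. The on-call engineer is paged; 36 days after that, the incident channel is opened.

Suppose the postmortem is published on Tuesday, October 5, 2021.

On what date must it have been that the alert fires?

The postmortem is published: Oct 5, 2021.
The incident is resolved: Oct 5, 2021 − 8 weeks = Aug 10, 2021.
The fix is deployed: Aug 10, 2021 − 7 days = Aug 3, 2021.
The root cause is identified: Aug 3, 2021 − 9 days = Jul 25, 2021.
The incident channel is opened: Jul 25, 2021 − 28 days = Jun 27, 2021.
The on-call engineer is paged: Jun 27, 2021 − 36 days = May 22, 2021.
The alert fires: May 22, 2021 − 25 days = Apr 27, 2021.

Tuesday, April 27, 2021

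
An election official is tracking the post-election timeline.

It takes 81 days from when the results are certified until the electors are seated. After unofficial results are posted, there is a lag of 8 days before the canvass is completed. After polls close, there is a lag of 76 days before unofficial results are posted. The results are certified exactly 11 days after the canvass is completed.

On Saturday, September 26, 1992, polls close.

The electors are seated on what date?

Sunday, March 21, 1993

Polls close: Sep 26, 1992.
Unofficial results are posted: Sep 26, 1992 + 76 days = Dec 11, 1992.
The canvass is completed: Dec 11, 1992 + 8 days = Dec 19, 1992.
The results are certified: Dec 19, 1992 + 11 days = Dec 30, 1992.
The electors are seated: Dec 30, 1992 + 81 days = Mar 21, 1993.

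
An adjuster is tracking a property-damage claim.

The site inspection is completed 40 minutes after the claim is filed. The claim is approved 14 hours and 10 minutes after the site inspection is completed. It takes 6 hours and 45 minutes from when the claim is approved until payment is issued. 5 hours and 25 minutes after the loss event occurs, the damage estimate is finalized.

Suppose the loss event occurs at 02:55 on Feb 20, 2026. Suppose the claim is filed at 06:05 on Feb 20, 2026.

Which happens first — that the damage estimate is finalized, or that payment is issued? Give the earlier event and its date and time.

The damage estimate is finalized — 08:20 on Feb 20, 2026

The loss event occurs: 02:55 Feb 20, 2026.
The damage estimate is finalized: 02:55 Feb 20, 2026 + 5h25m = 08:20 Feb 20, 2026.
The claim is filed: 06:05 Feb 20, 2026.
The site inspection is completed: 06:05 Feb 20, 2026 + 40m = 06:45 Feb 20, 2026.
The claim is approved: 06:45 Feb 20, 2026 + 14h10m = 20:55 Feb 20, 2026.
Payment is issued: 20:55 Feb 20, 2026 + 6h45m = 03:40 Feb 21, 2026.
Comparing: the damage estimate is finalized at 08:20 Feb 20, 2026 vs payment is issued at 03:40 Feb 21, 2026. Earlier: the damage estimate is finalized.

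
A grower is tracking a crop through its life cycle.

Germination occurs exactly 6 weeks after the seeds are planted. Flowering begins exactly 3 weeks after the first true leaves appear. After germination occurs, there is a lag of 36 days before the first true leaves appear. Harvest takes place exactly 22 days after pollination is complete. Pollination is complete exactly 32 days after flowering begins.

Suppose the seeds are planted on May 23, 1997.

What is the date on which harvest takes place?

October 23, 1997

The seeds are planted: May 23, 1997.
Germination occurs: May 23, 1997 + 6 weeks = Jul 4, 1997.
The first true leaves appear: Jul 4, 1997 + 36 days = Aug 9, 1997.
Flowering begins: Aug 9, 1997 + 3 weeks = Aug 30, 1997.
Pollination is complete: Aug 30, 1997 + 32 days = Oct 1, 1997.
Harvest takes place: Oct 1, 1997 + 22 days = Oct 23, 1997.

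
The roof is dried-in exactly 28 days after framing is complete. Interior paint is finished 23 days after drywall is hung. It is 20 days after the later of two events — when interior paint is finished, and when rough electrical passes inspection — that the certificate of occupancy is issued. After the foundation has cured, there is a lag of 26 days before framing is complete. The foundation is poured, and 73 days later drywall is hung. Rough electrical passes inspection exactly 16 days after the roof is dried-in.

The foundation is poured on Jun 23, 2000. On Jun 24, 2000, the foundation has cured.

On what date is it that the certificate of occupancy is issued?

Oct 17, 2000

The foundation is poured: Jun 23, 2000.
Drywall is hung: Jun 23, 2000 + 73 days = Sep 4, 2000.
Interior paint is finished: Sep 4, 2000 + 23 days = Sep 27, 2000.
The foundation has cured: Jun 24, 2000.
Framing is complete: Jun 24, 2000 + 26 days = Jul 20, 2000.
The roof is dried-in: Jul 20, 2000 + 28 days = Aug 17, 2000.
Rough electrical passes inspection: Aug 17, 2000 + 16 days = Sep 2, 2000.
Both prerequisites met — interior paint is finished (Sep 27, 2000), rough electrical passes inspection (Sep 2, 2000); the later is Sep 27, 2000.
The certificate of occupancy is issued: Sep 27, 2000 + 20 days = Oct 17, 2000.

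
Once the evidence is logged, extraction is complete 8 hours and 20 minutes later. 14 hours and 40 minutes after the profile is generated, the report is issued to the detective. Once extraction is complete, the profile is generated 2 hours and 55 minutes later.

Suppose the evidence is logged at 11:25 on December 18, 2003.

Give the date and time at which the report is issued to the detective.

13:20 on December 19, 2003

The evidence is logged: 11:25 Dec 18, 2003.
Extraction is complete: 11:25 Dec 18, 2003 + 8h20m = 19:45 Dec 18, 2003.
The profile is generated: 19:45 Dec 18, 2003 + 2h55m = 22:40 Dec 18, 2003.
The report is issued to the detective: 22:40 Dec 18, 2003 + 14h40m = 13:20 Dec 19, 2003.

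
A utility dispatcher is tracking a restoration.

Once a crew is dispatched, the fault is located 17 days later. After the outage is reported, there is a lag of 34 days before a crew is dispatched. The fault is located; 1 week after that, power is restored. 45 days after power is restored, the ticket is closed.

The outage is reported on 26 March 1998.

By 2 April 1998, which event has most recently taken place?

The outage is reported

The outage is reported: Mar 26, 1998.
A crew is dispatched: Mar 26, 1998 + 34 days = Apr 29, 1998.
The fault is located: Apr 29, 1998 + 17 days = May 16, 1998.
Power is restored: May 16, 1998 + 1 week = May 23, 1998.
The ticket is closed: May 23, 1998 + 45 days = Jul 7, 1998.
Apr 2, 1998 falls between when the outage is reported (Mar 26, 1998) and when a crew is dispatched (Apr 29, 1998).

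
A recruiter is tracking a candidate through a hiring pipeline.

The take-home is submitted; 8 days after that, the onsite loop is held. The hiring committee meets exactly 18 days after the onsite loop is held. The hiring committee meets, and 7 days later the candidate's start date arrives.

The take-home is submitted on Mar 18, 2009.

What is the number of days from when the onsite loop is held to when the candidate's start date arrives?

25 days

Causal path: the onsite loop is held → the hiring committee meets → the candidate's start date arrives.
Total delay along the path: 18 + 7 = 25 days.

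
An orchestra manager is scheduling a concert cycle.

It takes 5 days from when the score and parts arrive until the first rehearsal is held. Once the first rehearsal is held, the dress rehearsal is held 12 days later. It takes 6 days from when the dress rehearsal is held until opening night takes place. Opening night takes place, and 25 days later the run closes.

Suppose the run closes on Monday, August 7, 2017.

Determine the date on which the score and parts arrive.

Tuesday, June 20, 2017

The run closes: Aug 7, 2017.
Opening night takes place: Aug 7, 2017 − 25 days = Jul 13, 2017.
The dress rehearsal is held: Jul 13, 2017 − 6 days = Jul 7, 2017.
The first rehearsal is held: Jul 7, 2017 − 12 days = Jun 25, 2017.
The score and parts arrive: Jun 25, 2017 − 5 days = Jun 20, 2017.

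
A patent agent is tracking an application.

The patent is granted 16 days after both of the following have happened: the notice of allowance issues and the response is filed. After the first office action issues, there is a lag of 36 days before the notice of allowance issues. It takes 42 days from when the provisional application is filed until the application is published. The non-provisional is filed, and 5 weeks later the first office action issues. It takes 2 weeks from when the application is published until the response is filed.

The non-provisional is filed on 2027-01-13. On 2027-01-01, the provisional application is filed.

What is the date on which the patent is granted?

2027-04-10

The non-provisional is filed: Jan 13, 2027.
The first office action issues: Jan 13, 2027 + 5 weeks = Feb 17, 2027.
The notice of allowance issues: Feb 17, 2027 + 36 days = Mar 25, 2027.
The provisional application is filed: Jan 1, 2027.
The application is published: Jan 1, 2027 + 42 days = Feb 12, 2027.
The response is filed: Feb 12, 2027 + 2 weeks = Feb 26, 2027.
Both prerequisites met — the notice of allowance issues (Mar 25, 2027), the response is filed (Feb 26, 2027); the later is Mar 25, 2027.
The patent is granted: Mar 25, 2027 + 16 days = Apr 10, 2027.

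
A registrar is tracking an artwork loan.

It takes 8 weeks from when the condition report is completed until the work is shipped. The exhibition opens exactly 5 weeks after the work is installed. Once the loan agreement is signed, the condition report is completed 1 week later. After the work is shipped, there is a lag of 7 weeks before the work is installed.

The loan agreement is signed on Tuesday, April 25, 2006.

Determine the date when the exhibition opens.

Tuesday, September 19, 2006

The loan agreement is signed: Apr 25, 2006.
The condition report is completed: Apr 25, 2006 + 1 week = May 2, 2006.
The work is shipped: May 2, 2006 + 8 weeks = Jun 27, 2006.
The work is installed: Jun 27, 2006 + 7 weeks = Aug 15, 2006.
The exhibition opens: Aug 15, 2006 + 5 weeks = Sep 19, 2006.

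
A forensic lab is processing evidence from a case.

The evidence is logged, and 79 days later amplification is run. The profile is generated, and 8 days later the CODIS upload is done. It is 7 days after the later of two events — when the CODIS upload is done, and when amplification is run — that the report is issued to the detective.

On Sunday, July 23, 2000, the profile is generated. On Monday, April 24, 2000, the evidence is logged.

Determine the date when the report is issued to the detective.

Monday, August 7, 2000

The profile is generated: Jul 23, 2000.
The CODIS upload is done: Jul 23, 2000 + 8 days = Jul 31, 2000.
The evidence is logged: Apr 24, 2000.
Amplification is run: Apr 24, 2000 + 79 days = Jul 12, 2000.
Both prerequisites met — the CODIS upload is done (Jul 31, 2000), amplification is run (Jul 12, 2000); the later is Jul 31, 2000.
The report is issued to the detective: Jul 31, 2000 + 7 days = Aug 7, 2000.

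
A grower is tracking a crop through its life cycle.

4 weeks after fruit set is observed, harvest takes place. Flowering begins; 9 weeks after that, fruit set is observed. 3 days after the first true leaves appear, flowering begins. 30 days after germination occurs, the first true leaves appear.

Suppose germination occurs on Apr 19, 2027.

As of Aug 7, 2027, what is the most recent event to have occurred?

Germination occurs: Apr 19, 2027.
The first true leaves appear: Apr 19, 2027 + 30 days = May 19, 2027.
Flowering begins: May 19, 2027 + 3 days = May 22, 2027.
Fruit set is observed: May 22, 2027 + 9 weeks = Jul 24, 2027.
Harvest takes place: Jul 24, 2027 + 4 weeks = Aug 21, 2027.
Aug 7, 2027 falls between when fruit set is observed (Jul 24, 2027) and when harvest takes place (Aug 21, 2027).

Fruit set is observed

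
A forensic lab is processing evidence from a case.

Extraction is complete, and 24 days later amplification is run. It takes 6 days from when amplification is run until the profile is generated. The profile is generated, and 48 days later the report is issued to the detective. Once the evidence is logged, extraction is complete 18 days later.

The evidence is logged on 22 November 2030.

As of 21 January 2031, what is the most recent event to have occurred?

The evidence is logged: Nov 22, 2030.
Extraction is complete: Nov 22, 2030 + 18 days = Dec 10, 2030.
Amplification is run: Dec 10, 2030 + 24 days = Jan 3, 2031.
The profile is generated: Jan 3, 2031 + 6 days = Jan 9, 2031.
The report is issued to the detective: Jan 9, 2031 + 48 days = Feb 26, 2031.
Jan 21, 2031 falls between when the profile is generated (Jan 9, 2031) and when the report is issued to the detective (Feb 26, 2031).

The profile is generated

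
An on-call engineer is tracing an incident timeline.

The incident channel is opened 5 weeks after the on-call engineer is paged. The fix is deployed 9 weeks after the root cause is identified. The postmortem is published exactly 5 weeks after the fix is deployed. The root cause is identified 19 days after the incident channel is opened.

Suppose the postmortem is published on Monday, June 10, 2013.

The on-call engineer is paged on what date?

The postmortem is published: Jun 10, 2013.
The fix is deployed: Jun 10, 2013 − 5 weeks = May 6, 2013.
The root cause is identified: May 6, 2013 − 9 weeks = Mar 4, 2013.
The incident channel is opened: Mar 4, 2013 − 19 days = Feb 13, 2013.
The on-call engineer is paged: Feb 13, 2013 − 5 weeks = Jan 9, 2013.

Wednesday, January 9, 2013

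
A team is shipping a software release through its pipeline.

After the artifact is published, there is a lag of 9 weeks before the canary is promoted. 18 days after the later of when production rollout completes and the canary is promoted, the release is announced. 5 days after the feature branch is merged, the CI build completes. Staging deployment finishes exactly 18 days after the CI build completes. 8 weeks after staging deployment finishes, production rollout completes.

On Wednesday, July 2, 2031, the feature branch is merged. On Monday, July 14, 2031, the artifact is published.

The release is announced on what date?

The feature branch is merged: Jul 2, 2031.
The CI build completes: Jul 2, 2031 + 5 days = Jul 7, 2031.
Staging deployment finishes: Jul 7, 2031 + 18 days = Jul 25, 2031.
Production rollout completes: Jul 25, 2031 + 8 weeks = Sep 19, 2031.
The artifact is published: Jul 14, 2031.
The canary is promoted: Jul 14, 2031 + 9 weeks = Sep 15, 2031.
Both prerequisites met — production rollout completes (Sep 19, 2031), the canary is promoted (Sep 15, 2031); the later is Sep 19, 2031.
The release is announced: Sep 19, 2031 + 18 days = Oct 7, 2031.

Tuesday, October 7, 2031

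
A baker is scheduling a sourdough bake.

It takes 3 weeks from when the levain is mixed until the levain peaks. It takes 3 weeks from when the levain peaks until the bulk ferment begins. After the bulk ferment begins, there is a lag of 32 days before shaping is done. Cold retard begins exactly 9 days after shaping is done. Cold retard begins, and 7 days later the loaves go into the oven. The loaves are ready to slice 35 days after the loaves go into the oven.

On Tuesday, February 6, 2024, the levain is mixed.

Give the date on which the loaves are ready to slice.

The levain is mixed: Feb 6, 2024.
The levain peaks: Feb 6, 2024 + 3 weeks = Feb 27, 2024.
The bulk ferment begins: Feb 27, 2024 + 3 weeks = Mar 19, 2024.
Shaping is done: Mar 19, 2024 + 32 days = Apr 20, 2024.
Cold retard begins: Apr 20, 2024 + 9 days = Apr 29, 2024.
The loaves go into the oven: Apr 29, 2024 + 7 days = May 6, 2024.
The loaves are ready to slice: May 6, 2024 + 35 days = Jun 10, 2024.

Monday, June 10, 2024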